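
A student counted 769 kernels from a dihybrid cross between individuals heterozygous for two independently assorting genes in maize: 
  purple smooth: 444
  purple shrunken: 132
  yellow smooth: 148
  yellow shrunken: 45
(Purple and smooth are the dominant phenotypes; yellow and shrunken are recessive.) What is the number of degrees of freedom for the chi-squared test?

3

A dihybrid F₂ with independent assortment and complete dominance at both loci gives a 9:3:3:1 phenotypic ratio.
A goodness-of-fit test with 4 phenotype classes has df = 4 − 1 = 3.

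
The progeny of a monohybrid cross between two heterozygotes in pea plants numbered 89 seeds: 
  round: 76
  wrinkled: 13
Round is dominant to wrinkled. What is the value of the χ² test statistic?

5.127

For a monohybrid cross between heterozygotes with complete dominance, the expected phenotypic ratio is 3:1.
Expected counts for N = 89 under a 3:1 ratio (total parts = 4):
  round: 89 × 3/4 = 66.75
  wrinkled: 89 × 1/4 = 22.25
χ² = Σ (O − E)² / E
  round: (76 − 66.75)² / 66.75 = 1.2818
  wrinkled: (13 − 22.25)² / 22.25 = 3.8455
χ² = 1.2818 + 3.8455 = 5.1273 ≈ 5.127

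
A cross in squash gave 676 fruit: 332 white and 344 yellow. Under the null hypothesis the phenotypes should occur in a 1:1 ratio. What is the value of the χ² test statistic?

0.213

Total ratio parts = 2. Expected numbers out of 676:
  white: 676 × 1/2 = 338
  yellow: 676 × 1/2 = 338
χ² = Σ (O − E)² / E
  white: (332 − 338)² / 338 = 0.1065
  yellow: (344 − 338)² / 338 = 0.1065
χ² = 0.1065 + 0.1065 = 0.213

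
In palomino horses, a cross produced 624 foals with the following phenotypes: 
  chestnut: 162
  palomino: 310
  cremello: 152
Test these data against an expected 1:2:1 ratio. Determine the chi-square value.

0.346

Under the 1:2:1 hypothesis (Σ ratio = 4, N = 624):
  chestnut: 624 × 1/4 = 156
  palomino: 624 × 2/4 = 312
  cremello: 624 × 1/4 = 156
χ² = Σ (O − E)² / E
  chestnut: (162 − 156)² / 156 = 0.2308
  palomino: (310 − 312)² / 312 = 0.0128
  cremello: (152 − 156)² / 156 = 0.1026
χ² = 0.2308 + 0.0128 + 0.1026 = 0.3462 ≈ 0.346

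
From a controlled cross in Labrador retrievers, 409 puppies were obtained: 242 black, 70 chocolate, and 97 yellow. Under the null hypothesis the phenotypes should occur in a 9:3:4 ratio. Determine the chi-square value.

1.472

Expected counts for N = 409 under a 9:3:4 ratio (total parts = 16):
  black: 409 × 9/16 = 230.0625
  chocolate: 409 × 3/16 = 76.6875
  yellow: 409 × 4/16 = 102.25
χ² = Σ (O − E)² / E
  black: (242 − 230.0625)² / 230.0625 = 0.6194
  chocolate: (70 − 76.6875)² / 76.6875 = 0.5832
  yellow: (97 − 102.25)² / 102.25 = 0.2696
χ² = 0.6194 + 0.5832 + 0.2696 = 1.4722 ≈ 1.472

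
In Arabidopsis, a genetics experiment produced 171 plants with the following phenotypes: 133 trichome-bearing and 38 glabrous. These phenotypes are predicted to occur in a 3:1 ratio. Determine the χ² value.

0.704

The 3:1 ratio has 4 parts, so with N = 171 the expected counts are:
  trichome-bearing: 171 × 3/4 = 128.25
  glabrous: 171 × 1/4 = 42.75
χ² = Σ (O − E)² / E
  trichome-bearing: (133 − 128.25)² / 128.25 = 0.1759
  glabrous: (38 − 42.75)² / 42.75 = 0.5278
χ² = 0.1759 + 0.5278 = 0.7037 ≈ 0.704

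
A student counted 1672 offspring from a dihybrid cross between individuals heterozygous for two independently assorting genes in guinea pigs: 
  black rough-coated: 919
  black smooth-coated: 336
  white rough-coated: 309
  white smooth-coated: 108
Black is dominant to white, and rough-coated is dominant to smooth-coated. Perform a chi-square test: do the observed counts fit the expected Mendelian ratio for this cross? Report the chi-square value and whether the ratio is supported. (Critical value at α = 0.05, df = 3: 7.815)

2.288; consistent

A dihybrid F₂ with independent assortment and complete dominance at both loci gives a 9:3:3:1 phenotypic ratio.
Expected counts for N = 1672 under a 9:3:3:1 ratio (total parts = 16):
  black rough-coated: 1672 × 9/16 = 940.5
  black smooth-coated: 1672 × 3/16 = 313.5
  white rough-coated: 1672 × 3/16 = 313.5
  white smooth-coated: 1672 × 1/16 = 104.5
χ² = Σ (O − E)² / E
  black rough-coated: (919 − 940.5)² / 940.5 = 0.4915
  black smooth-coated: (336 − 313.5)² / 313.5 = 1.6148
  white rough-coated: (309 − 313.5)² / 313.5 = 0.0646
  white smooth-coated: (108 − 104.5)² / 104.5 = 0.1172
χ² = 0.4915 + 1.6148 + 0.0646 + 0.1172 = 2.2881 ≈ 2.288
Degrees of freedom = 4 − 1 = 3; critical value at α = 0.05 is 7.815.
Since 2.288 < 7.815, we fail to reject the null hypothesis — the data are consistent with the 9:3:3:1 ratio.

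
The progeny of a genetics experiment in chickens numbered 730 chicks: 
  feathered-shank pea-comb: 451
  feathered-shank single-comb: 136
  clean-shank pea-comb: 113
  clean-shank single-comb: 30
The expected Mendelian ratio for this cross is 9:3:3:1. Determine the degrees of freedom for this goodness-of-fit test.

A goodness-of-fit test with 4 phenotype classes has df = 4 − 1 = 3.

3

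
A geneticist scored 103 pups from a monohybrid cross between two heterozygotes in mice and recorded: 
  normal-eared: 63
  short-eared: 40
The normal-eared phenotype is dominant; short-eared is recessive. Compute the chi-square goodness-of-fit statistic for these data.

10.515

For a monohybrid cross between heterozygotes with complete dominance, the expected phenotypic ratio is 3:1.
Expected counts for N = 103 under a 3:1 ratio (total parts = 4):
  normal-eared: 103 × 3/4 = 77.25
  short-eared: 103 × 1/4 = 25.75
χ² = Σ (O − E)² / E
  normal-eared: (63 − 77.25)² / 77.25 = 2.6286
  short-eared: (40 − 25.75)² / 25.75 = 7.8859
χ² = 2.6286 + 7.8859 = 10.5145 ≈ 10.515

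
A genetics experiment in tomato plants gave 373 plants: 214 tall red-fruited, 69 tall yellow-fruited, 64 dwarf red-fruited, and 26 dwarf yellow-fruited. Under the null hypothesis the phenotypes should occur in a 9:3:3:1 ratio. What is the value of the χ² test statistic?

0.910

The 9:3:3:1 ratio has 16 parts, so with N = 373 the expected counts are:
  tall red-fruited: 373 × 9/16 = 209.8125
  tall yellow-fruited: 373 × 3/16 = 69.9375
  dwarf red-fruited: 373 × 3/16 = 69.9375
  dwarf yellow-fruited: 373 × 1/16 = 23.3125
χ² = Σ (O − E)² / E
  tall red-fruited: (214 − 209.8125)² / 209.8125 = 0.0836
  tall yellow-fruited: (69 − 69.9375)² / 69.9375 = 0.0126
  dwarf red-fruited: (64 − 69.9375)² / 69.9375 = 0.5041
  dwarf yellow-fruited: (26 − 23.3125)² / 23.3125 = 0.3098
χ² = 0.0836 + 0.0126 + 0.5041 + 0.3098 = 0.9101 ≈ 0.910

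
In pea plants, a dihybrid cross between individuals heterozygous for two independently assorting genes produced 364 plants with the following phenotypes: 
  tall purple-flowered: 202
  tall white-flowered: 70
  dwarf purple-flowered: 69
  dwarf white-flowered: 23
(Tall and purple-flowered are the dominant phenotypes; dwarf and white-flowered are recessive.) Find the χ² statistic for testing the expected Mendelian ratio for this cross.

0.093

A dihybrid F₂ with independent assortment and complete dominance at both loci gives a 9:3:3:1 phenotypic ratio.
Expected counts for N = 364 under a 9:3:3:1 ratio (total parts = 16):
  tall purple-flowered: 364 × 9/16 = 204.75
  tall white-flowered: 364 × 3/16 = 68.25
  dwarf purple-flowered: 364 × 3/16 = 68.25
  dwarf white-flowered: 364 × 1/16 = 22.75
χ² = Σ (O − E)² / E
  tall purple-flowered: (202 − 204.75)² / 204.75 = 0.0369
  tall white-flowered: (70 − 68.25)² / 68.25 = 0.0449
  dwarf purple-flowered: (69 − 68.25)² / 68.25 = 0.0082
  dwarf white-flowered: (23 − 22.75)² / 22.75 = 0.0027
χ² = 0.0369 + 0.0449 + 0.0082 + 0.0027 = 0.0927 ≈ 0.093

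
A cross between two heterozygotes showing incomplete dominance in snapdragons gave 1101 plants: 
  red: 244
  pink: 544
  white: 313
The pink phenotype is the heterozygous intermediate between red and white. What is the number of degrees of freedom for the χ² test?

2

With incomplete dominance, a heterozygote × heterozygote cross gives a 1:2:1 phenotypic ratio.
A goodness-of-fit test with 3 phenotype classes has df = 3 − 1 = 2.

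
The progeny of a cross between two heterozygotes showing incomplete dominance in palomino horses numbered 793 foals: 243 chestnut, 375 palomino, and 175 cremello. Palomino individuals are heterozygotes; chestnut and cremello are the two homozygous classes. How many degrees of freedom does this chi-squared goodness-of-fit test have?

2

With incomplete dominance, a heterozygote × heterozygote cross gives a 1:2:1 phenotypic ratio.
A goodness-of-fit test with 3 phenotype classes has df = 3 − 1 = 2.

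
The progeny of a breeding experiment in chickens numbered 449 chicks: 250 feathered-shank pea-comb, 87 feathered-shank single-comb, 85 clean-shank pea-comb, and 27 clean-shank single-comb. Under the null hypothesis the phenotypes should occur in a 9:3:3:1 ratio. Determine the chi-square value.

0.168

The 9:3:3:1 ratio has 16 parts, so with N = 449 the expected counts are:
  feathered-shank pea-comb: 449 × 9/16 = 252.5625
  feathered-shank single-comb: 449 × 3/16 = 84.1875
  clean-shank pea-comb: 449 × 3/16 = 84.1875
  clean-shank single-comb: 449 × 1/16 = 28.0625
χ² = Σ (O − E)² / E
  feathered-shank pea-comb: (250 − 252.5625)² / 252.5625 = 0.0260
  feathered-shank single-comb: (87 − 84.1875)² / 84.1875 = 0.0940
  clean-shank pea-comb: (85 − 84.1875)² / 84.1875 = 0.0078
  clean-shank single-comb: (27 − 28.0625)² / 28.0625 = 0.0402
χ² = 0.0260 + 0.0940 + 0.0078 + 0.0402 = 0.168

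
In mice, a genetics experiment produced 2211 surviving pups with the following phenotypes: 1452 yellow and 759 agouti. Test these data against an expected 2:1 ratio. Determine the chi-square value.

Under the 2:1 hypothesis (Σ ratio = 3, N = 2211):
  yellow: 2211 × 2/3 = 1474
  agouti: 2211 × 1/3 = 737
χ² = Σ (O − E)² / E
  yellow: (1452 − 1474)² / 1474 = 0.3284
  agouti: (759 − 737)² / 737 = 0.6567
χ² = 0.3284 + 0.6567 = 0.9851 ≈ 0.985

0.985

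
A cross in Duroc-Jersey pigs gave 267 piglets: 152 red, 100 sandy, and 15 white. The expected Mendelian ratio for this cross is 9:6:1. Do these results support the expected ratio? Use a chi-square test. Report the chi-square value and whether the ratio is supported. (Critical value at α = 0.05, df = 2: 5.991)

0.193; consistent

The 9:6:1 ratio has 16 parts, so with N = 267 the expected counts are:
  red: 267 × 9/16 = 150.1875
  sandy: 267 × 6/16 = 100.125
  white: 267 × 1/16 = 16.6875
χ² = Σ (O − E)² / E
  red: (152 − 150.1875)² / 150.1875 = 0.0219
  sandy: (100 − 100.125)² / 100.125 = 0.0002
  white: (15 − 16.6875)² / 16.6875 = 0.1706
χ² = 0.0219 + 0.0002 + 0.1706 = 0.1927 ≈ 0.193
Degrees of freedom = 3 − 1 = 2; critical value at α = 0.05 is 5.991.
Since 0.193 < 5.991, we fail to reject the null hypothesis — the data are consistent with the 9:6:1 ratio.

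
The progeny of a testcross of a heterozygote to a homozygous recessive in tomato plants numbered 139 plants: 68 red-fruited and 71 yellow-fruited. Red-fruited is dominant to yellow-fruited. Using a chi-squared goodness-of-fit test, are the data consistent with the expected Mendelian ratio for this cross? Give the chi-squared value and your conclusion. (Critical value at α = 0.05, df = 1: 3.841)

0.065; consistent

A testcross of a heterozygote (Aa × aa) gives a 1:1 phenotypic ratio.
Under the 1:1 hypothesis (Σ ratio = 2, N = 139):
  red-fruited: 139 × 1/2 = 69.5
  yellow-fruited: 139 × 1/2 = 69.5
χ² = Σ (O − E)² / E
  red-fruited: (68 − 69.5)² / 69.5 = 0.0324
  yellow-fruited: (71 − 69.5)² / 69.5 = 0.0324
χ² = 0.0324 + 0.0324 = 0.0648 ≈ 0.065
Degrees of freedom = 2 − 1 = 1; critical value at α = 0.05 is 3.841.
Since 0.065 < 3.841, we fail to reject the null hypothesis — the data are consistent with the 1:1 ratio.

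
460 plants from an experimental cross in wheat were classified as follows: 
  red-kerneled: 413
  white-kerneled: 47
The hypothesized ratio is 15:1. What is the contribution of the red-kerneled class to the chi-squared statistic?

Under the 15:1 hypothesis (Σ ratio = 16, N = 460):
  red-kerneled: 460 × 15/16 = 431.25
  white-kerneled: 460 × 1/16 = 28.75
Contribution of red-kerneled: (413 − 431.25)² / 431.25 = 0.7723

0.772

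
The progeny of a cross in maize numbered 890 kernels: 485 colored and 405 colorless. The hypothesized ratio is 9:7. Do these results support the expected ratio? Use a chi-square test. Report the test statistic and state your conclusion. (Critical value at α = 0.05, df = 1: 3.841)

Expected counts for N = 890 under a 9:7 ratio (total parts = 16):
  colored: 890 × 9/16 = 500.625
  colorless: 890 × 7/16 = 389.375
χ² = Σ (O − E)² / E
  colored: (485 − 500.625)² / 500.625 = 0.4877
  colorless: (405 − 389.375)² / 389.375 = 0.6270
χ² = 0.4877 + 0.6270 = 1.1147 ≈ 1.115
Degrees of freedom = 2 − 1 = 1; critical value at α = 0.05 is 3.841.
Since 1.115 < 3.841, we fail to reject the null hypothesis — the data are consistent with the 9:7 ratio.

1.115; consistent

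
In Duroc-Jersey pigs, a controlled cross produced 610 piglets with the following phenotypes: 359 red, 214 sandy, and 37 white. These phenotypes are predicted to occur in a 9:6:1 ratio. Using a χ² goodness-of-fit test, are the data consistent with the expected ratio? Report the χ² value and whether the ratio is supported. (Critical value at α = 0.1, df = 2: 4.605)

1.719; consistent

Total ratio parts = 16. Expected numbers out of 610:
  red: 610 × 9/16 = 343.125
  sandy: 610 × 6/16 = 228.75
  white: 610 × 1/16 = 38.125
χ² = Σ (O − E)² / E
  red: (359 − 343.125)² / 343.125 = 0.7345
  sandy: (214 − 228.75)² / 228.75 = 0.9511
  white: (37 − 38.125)² / 38.125 = 0.0332
χ² = 0.7345 + 0.9511 + 0.0332 = 1.7188 ≈ 1.719
Degrees of freedom = 3 − 1 = 2; critical value at α = 0.1 is 4.605.
Since 1.719 < 4.605, we fail to reject the null hypothesis — the data are consistent with the 9:6:1 ratio.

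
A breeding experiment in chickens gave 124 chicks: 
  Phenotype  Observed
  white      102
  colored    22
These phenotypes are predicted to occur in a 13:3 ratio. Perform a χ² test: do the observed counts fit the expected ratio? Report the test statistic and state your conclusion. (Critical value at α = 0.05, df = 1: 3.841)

0.083; consistent

Under the 13:3 hypothesis (Σ ratio = 16, N = 124):
  white: 124 × 13/16 = 100.75
  colored: 124 × 3/16 = 23.25
χ² = Σ (O − E)² / E
  white: (102 − 100.75)² / 100.75 = 0.0155
  colored: (22 − 23.25)² / 23.25 = 0.0672
χ² = 0.0155 + 0.0672 = 0.0827 ≈ 0.083
Degrees of freedom = 2 − 1 = 1; critical value at α = 0.05 is 3.841.
Since 0.083 < 3.841, we fail to reject the null hypothesis — the data are consistent with the 13:3 ratio.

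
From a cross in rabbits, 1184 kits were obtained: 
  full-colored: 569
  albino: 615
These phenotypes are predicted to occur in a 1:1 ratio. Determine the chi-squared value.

1.787

Total ratio parts = 2. Expected numbers out of 1184:
  full-colored: 1184 × 1/2 = 592
  albino: 1184 × 1/2 = 592
χ² = Σ (O − E)² / E
  full-colored: (569 − 592)² / 592 = 0.8936
  albino: (615 − 592)² / 592 = 0.8936
χ² = 0.8936 + 0.8936 = 1.7872 ≈ 1.787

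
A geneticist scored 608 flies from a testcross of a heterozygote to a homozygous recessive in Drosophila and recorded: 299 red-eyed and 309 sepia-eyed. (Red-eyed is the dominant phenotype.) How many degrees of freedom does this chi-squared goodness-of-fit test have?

A testcross of a heterozygote (Aa × aa) gives a 1:1 phenotypic ratio.
A goodness-of-fit test with 2 phenotype classes has df = 2 − 1 = 1.

1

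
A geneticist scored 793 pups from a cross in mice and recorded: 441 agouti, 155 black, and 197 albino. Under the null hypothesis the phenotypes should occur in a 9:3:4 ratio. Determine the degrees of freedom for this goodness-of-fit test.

A goodness-of-fit test with 3 phenotype classes has df = 3 − 1 = 2.

2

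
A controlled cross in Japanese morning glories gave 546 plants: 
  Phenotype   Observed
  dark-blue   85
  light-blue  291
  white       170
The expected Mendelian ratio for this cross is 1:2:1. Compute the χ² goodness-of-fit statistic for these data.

28.839

Expected counts for N = 546 under a 1:2:1 ratio (total parts = 4):
  dark-blue: 546 × 1/4 = 136.5
  light-blue: 546 × 2/4 = 273
  white: 546 × 1/4 = 136.5
χ² = Σ (O − E)² / E
  dark-blue: (85 − 136.5)² / 136.5 = 19.4304
  light-blue: (291 − 273)² / 273 = 1.1868
  white: (170 − 136.5)² / 136.5 = 8.2216
χ² = 19.4304 + 1.1868 + 8.2216 = 28.8388 ≈ 28.839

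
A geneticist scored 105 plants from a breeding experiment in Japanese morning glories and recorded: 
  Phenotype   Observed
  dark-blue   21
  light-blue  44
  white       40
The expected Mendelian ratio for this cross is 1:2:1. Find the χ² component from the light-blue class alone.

Total ratio parts = 4. Expected numbers out of 105:
  dark-blue: 105 × 1/4 = 26.25
  light-blue: 105 × 2/4 = 52.5
  white: 105 × 1/4 = 26.25
Contribution of light-blue: (44 − 52.5)² / 52.5 = 1.3762

1.376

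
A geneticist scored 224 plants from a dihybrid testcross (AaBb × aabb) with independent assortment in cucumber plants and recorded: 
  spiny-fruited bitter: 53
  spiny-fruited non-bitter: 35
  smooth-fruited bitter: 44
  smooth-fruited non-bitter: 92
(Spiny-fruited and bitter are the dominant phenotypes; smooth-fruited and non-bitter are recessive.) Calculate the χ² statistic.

A dihybrid testcross with independent assortment gives a 1:1:1:1 ratio.
Total ratio parts = 4. Expected numbers out of 224:
  spiny-fruited bitter: 224 × 1/4 = 56
  spiny-fruited non-bitter: 224 × 1/4 = 56
  smooth-fruited bitter: 224 × 1/4 = 56
  smooth-fruited non-bitter: 224 × 1/4 = 56
χ² = Σ (O − E)² / E
  spiny-fruited bitter: (53 − 56)² / 56 = 0.1607
  spiny-fruited non-bitter: (35 − 56)² / 56 = 7.8750
  smooth-fruited bitter: (44 − 56)² / 56 = 2.5714
  smooth-fruited non-bitter: (92 − 56)² / 56 = 23.1429
χ² = 0.1607 + 7.8750 + 2.5714 + 23.1429 = 33.750

33.750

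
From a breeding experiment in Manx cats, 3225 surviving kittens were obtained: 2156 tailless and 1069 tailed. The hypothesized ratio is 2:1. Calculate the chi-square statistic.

0.050

The 2:1 ratio has 3 parts, so with N = 3225 the expected counts are:
  tailless: 3225 × 2/3 = 2150
  tailed: 3225 × 1/3 = 1075
χ² = Σ (O − E)² / E
  tailless: (2156 − 2150)² / 2150 = 0.0167
  tailed: (1069 − 1075)² / 1075 = 0.0335
χ² = 0.0167 + 0.0335 = 0.0502 ≈ 0.050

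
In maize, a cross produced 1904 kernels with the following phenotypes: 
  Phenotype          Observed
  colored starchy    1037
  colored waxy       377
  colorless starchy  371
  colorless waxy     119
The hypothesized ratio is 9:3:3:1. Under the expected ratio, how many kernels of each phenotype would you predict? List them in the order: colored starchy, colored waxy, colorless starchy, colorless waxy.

1071, 357, 357, 119

Total ratio parts = 16. Expected numbers out of 1904:
  colored starchy: 1904 × 9/16 = 1071
  colored waxy: 1904 × 3/16 = 357
  colorless starchy: 1904 × 3/16 = 357
  colorless waxy: 1904 × 1/16 = 119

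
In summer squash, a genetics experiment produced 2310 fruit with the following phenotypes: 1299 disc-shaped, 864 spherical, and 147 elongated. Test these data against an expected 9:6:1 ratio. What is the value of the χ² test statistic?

0.054

Under the 9:6:1 hypothesis (Σ ratio = 16, N = 2310):
  disc-shaped: 2310 × 9/16 = 1299.375
  spherical: 2310 × 6/16 = 866.25
  elongated: 2310 × 1/16 = 144.375
χ² = Σ (O − E)² / E
  disc-shaped: (1299 − 1299.375)² / 1299.375 = 0.0001
  spherical: (864 − 866.25)² / 866.25 = 0.0058
  elongated: (147 − 144.375)² / 144.375 = 0.0477
χ² = 0.0001 + 0.0058 + 0.0477 = 0.0536 ≈ 0.054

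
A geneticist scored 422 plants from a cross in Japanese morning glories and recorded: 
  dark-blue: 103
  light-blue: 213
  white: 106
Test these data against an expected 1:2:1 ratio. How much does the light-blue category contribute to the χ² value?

Total ratio parts = 4. Expected numbers out of 422:
  dark-blue: 422 × 1/4 = 105.5
  light-blue: 422 × 2/4 = 211
  white: 422 × 1/4 = 105.5
Contribution of light-blue: (213 − 211)² / 211 = 0.0190

0.019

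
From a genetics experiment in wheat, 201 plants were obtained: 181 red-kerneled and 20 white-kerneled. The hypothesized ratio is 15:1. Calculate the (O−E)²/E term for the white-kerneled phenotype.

Under the 15:1 hypothesis (Σ ratio = 16, N = 201):
  red-kerneled: 201 × 15/16 = 188.4375
  white-kerneled: 201 × 1/16 = 12.5625
Contribution of white-kerneled: (20 − 12.5625)² / 12.5625 = 4.4033

4.403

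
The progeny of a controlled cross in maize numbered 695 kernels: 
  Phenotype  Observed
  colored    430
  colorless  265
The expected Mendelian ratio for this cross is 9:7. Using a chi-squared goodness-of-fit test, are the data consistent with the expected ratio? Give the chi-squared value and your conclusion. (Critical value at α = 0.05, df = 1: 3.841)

Total ratio parts = 16. Expected numbers out of 695:
  colored: 695 × 9/16 = 390.9375
  colorless: 695 × 7/16 = 304.0625
χ² = Σ (O − E)² / E
  colored: (430 − 390.9375)² / 390.9375 = 3.9031
  colorless: (265 − 304.0625)² / 304.0625 = 5.0183
χ² = 3.9031 + 5.0183 = 8.9214 ≈ 8.921
Degrees of freedom = 2 − 1 = 1; critical value at α = 0.05 is 3.841.
Since 8.921 > 3.841, we reject the null hypothesis — the data do not fit the 9:7 ratio.

8.921; not consistent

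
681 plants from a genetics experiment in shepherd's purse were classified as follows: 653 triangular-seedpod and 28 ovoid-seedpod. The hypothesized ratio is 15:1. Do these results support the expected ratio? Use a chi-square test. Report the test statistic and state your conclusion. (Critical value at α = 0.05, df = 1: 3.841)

The 15:1 ratio has 16 parts, so with N = 681 the expected counts are:
  triangular-seedpod: 681 × 15/16 = 638.4375
  ovoid-seedpod: 681 × 1/16 = 42.5625
χ² = Σ (O − E)² / E
  triangular-seedpod: (653 − 638.4375)² / 638.4375 = 0.3322
  ovoid-seedpod: (28 − 42.5625)² / 42.5625 = 4.9825
χ² = 0.3322 + 4.9825 = 5.3147 ≈ 5.315
Degrees of freedom = 2 − 1 = 1; critical value at α = 0.05 is 3.841.
Since 5.315 > 3.841, we reject the null hypothesis — the data do not fit the 15:1 ratio.

5.315; not consistent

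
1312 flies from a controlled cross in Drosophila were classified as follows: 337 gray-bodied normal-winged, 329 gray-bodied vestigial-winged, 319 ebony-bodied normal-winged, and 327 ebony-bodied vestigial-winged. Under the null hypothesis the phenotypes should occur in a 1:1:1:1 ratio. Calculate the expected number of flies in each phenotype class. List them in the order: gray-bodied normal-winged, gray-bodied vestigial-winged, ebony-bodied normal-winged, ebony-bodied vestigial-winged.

328, 328, 328, 328

Expected counts for N = 1312 under a 1:1:1:1 ratio (total parts = 4):
  gray-bodied normal-winged: 1312 × 1/4 = 328
  gray-bodied vestigial-winged: 1312 × 1/4 = 328
  ebony-bodied normal-winged: 1312 × 1/4 = 328
  ebony-bodied vestigial-winged: 1312 × 1/4 = 328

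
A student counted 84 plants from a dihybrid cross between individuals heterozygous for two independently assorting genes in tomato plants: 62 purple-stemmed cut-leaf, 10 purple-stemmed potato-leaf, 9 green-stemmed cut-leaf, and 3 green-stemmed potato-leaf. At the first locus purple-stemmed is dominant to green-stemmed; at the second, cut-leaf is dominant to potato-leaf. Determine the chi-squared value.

10.561

A dihybrid F₂ with independent assortment and complete dominance at both loci gives a 9:3:3:1 phenotypic ratio.
Expected counts for N = 84 under a 9:3:3:1 ratio (total parts = 16):
  purple-stemmed cut-leaf: 84 × 9/16 = 47.25
  purple-stemmed potato-leaf: 84 × 3/16 = 15.75
  green-stemmed cut-leaf: 84 × 3/16 = 15.75
  green-stemmed potato-leaf: 84 × 1/16 = 5.25
χ² = Σ (O − E)² / E
  purple-stemmed cut-leaf: (62 − 47.25)² / 47.25 = 4.6045
  purple-stemmed potato-leaf: (10 − 15.75)² / 15.75 = 2.0992
  green-stemmed cut-leaf: (9 − 15.75)² / 15.75 = 2.8929
  green-stemmed potato-leaf: (3 − 5.25)² / 5.25 = 0.9643
χ² = 4.6045 + 2.0992 + 2.8929 + 0.9643 = 10.5609 ≈ 10.561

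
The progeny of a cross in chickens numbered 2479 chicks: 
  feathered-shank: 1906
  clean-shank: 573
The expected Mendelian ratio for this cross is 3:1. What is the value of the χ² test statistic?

4.702

Expected counts for N = 2479 under a 3:1 ratio (total parts = 4):
  feathered-shank: 2479 × 3/4 = 1859.25
  clean-shank: 2479 × 1/4 = 619.75
χ² = Σ (O − E)² / E
  feathered-shank: (1906 − 1859.25)² / 1859.25 = 1.1755
  clean-shank: (573 − 619.75)² / 619.75 = 3.5265
χ² = 1.1755 + 3.5265 = 4.702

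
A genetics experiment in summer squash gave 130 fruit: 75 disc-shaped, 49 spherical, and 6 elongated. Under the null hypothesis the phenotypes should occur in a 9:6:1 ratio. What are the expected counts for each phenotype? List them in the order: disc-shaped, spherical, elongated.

73.125, 48.75, 8.125

Expected counts for N = 130 under a 9:6:1 ratio (total parts = 16):
  disc-shaped: 130 × 9/16 = 73.125
  spherical: 130 × 6/16 = 48.75
  elongated: 130 × 1/16 = 8.125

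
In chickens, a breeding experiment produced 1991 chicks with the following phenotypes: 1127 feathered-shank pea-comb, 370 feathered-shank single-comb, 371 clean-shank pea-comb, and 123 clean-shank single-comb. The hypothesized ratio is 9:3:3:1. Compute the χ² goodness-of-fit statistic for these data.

0.105

Total ratio parts = 16. Expected numbers out of 1991:
  feathered-shank pea-comb: 1991 × 9/16 = 1119.9375
  feathered-shank single-comb: 1991 × 3/16 = 373.3125
  clean-shank pea-comb: 1991 × 3/16 = 373.3125
  clean-shank single-comb: 1991 × 1/16 = 124.4375
χ² = Σ (O − E)² / E
  feathered-shank pea-comb: (1127 − 1119.9375)² / 1119.9375 = 0.0445
  feathered-shank single-comb: (370 − 373.3125)² / 373.3125 = 0.0294
  clean-shank pea-comb: (371 − 373.3125)² / 373.3125 = 0.0143
  clean-shank single-comb: (123 − 124.4375)² / 124.4375 = 0.0166
χ² = 0.0445 + 0.0294 + 0.0143 + 0.0166 = 0.1048 ≈ 0.105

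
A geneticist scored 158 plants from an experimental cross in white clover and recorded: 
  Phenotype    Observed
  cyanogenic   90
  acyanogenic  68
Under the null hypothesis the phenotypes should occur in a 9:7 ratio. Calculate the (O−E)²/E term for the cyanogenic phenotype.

0.014

The 9:7 ratio has 16 parts, so with N = 158 the expected counts are:
  cyanogenic: 158 × 9/16 = 88.875
  acyanogenic: 158 × 7/16 = 69.125
Contribution of cyanogenic: (90 − 88.875)² / 88.875 = 0.0142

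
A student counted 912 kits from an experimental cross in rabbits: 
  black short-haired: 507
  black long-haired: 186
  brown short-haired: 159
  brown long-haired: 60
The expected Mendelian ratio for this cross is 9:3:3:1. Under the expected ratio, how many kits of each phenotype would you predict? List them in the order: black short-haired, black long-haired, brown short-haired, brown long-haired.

513, 171, 171, 57

The 9:3:3:1 ratio has 16 parts, so with N = 912 the expected counts are:
  black short-haired: 912 × 9/16 = 513
  black long-haired: 912 × 3/16 = 171
  brown short-haired: 912 × 3/16 = 171
  brown long-haired: 912 × 1/16 = 57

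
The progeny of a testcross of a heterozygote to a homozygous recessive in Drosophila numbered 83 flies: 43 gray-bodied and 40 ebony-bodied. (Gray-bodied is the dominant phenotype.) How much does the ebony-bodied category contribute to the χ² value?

A testcross of a heterozygote (Aa × aa) gives a 1:1 phenotypic ratio.
Expected counts for N = 83 under a 1:1 ratio (total parts = 2):
  gray-bodied: 83 × 1/2 = 41.5
  ebony-bodied: 83 × 1/2 = 41.5
Contribution of ebony-bodied: (40 − 41.5)² / 41.5 = 0.0542

0.054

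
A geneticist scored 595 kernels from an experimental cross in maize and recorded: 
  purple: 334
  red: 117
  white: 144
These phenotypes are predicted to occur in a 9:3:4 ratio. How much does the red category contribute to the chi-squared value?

0.265

Under the 9:3:4 hypothesis (Σ ratio = 16, N = 595):
  purple: 595 × 9/16 = 334.6875
  red: 595 × 3/16 = 111.5625
  white: 595 × 4/16 = 148.75
Contribution of red: (117 − 111.5625)² / 111.5625 = 0.2650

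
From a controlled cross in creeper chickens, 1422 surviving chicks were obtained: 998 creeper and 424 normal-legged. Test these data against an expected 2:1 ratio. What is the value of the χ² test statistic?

7.911

Total ratio parts = 3. Expected numbers out of 1422:
  creeper: 1422 × 2/3 = 948
  normal-legged: 1422 × 1/3 = 474
χ² = Σ (O − E)² / E
  creeper: (998 − 948)² / 948 = 2.6371
  normal-legged: (424 − 474)² / 474 = 5.2743
χ² = 2.6371 + 5.2743 = 7.9114 ≈ 7.911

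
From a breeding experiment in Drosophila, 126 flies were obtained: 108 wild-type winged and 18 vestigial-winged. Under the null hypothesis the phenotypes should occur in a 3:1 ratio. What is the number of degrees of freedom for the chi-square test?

1

A goodness-of-fit test with 2 phenotype classes has df = 2 − 1 = 1.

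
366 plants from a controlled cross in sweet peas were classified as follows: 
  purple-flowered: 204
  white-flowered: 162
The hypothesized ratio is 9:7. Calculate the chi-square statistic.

Total ratio parts = 16. Expected numbers out of 366:
  purple-flowered: 366 × 9/16 = 205.875
  white-flowered: 366 × 7/16 = 160.125
χ² = Σ (O − E)² / E
  purple-flowered: (204 − 205.875)² / 205.875 = 0.0171
  white-flowered: (162 − 160.125)² / 160.125 = 0.0220
χ² = 0.0171 + 0.0220 = 0.0391 ≈ 0.039

0.039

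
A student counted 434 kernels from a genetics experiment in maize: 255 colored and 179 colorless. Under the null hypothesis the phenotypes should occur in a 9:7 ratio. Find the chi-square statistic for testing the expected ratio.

1.107

Total ratio parts = 16. Expected numbers out of 434:
  colored: 434 × 9/16 = 244.125
  colorless: 434 × 7/16 = 189.875
χ² = Σ (O − E)² / E
  colored: (255 − 244.125)² / 244.125 = 0.4844
  colorless: (179 − 189.875)² / 189.875 = 0.6229
χ² = 0.4844 + 0.6229 = 1.1073 ≈ 1.107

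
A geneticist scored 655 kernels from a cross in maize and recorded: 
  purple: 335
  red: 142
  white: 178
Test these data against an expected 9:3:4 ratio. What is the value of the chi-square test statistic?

7.272

The 9:3:4 ratio has 16 parts, so with N = 655 the expected counts are:
  purple: 655 × 9/16 = 368.4375
  red: 655 × 3/16 = 122.8125
  white: 655 × 4/16 = 163.75
χ² = Σ (O − E)² / E
  purple: (335 − 368.4375)² / 368.4375 = 3.0346
  red: (142 − 122.8125)² / 122.8125 = 2.9977
  white: (178 − 163.75)² / 163.75 = 1.2401
χ² = 3.0346 + 2.9977 + 1.2401 = 7.2724 ≈ 7.272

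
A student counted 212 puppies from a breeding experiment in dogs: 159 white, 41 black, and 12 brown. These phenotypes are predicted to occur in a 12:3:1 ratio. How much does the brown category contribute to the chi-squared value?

0.118

Under the 12:3:1 hypothesis (Σ ratio = 16, N = 212):
  white: 212 × 12/16 = 159
  black: 212 × 3/16 = 39.75
  brown: 212 × 1/16 = 13.25
Contribution of brown: (12 − 13.25)² / 13.25 = 0.1179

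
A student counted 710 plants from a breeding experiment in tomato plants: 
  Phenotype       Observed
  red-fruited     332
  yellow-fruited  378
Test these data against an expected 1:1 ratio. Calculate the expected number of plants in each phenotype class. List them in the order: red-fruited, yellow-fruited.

The 1:1 ratio has 2 parts, so with N = 710 the expected counts are:
  red-fruited: 710 × 1/2 = 355
  yellow-fruited: 710 × 1/2 = 355

355, 355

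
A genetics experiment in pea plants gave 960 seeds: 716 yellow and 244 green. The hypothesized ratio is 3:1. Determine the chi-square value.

0.089

Total ratio parts = 4. Expected numbers out of 960:
  yellow: 960 × 3/4 = 720
  green: 960 × 1/4 = 240
χ² = Σ (O − E)² / E
  yellow: (716 − 720)² / 720 = 0.0222
  green: (244 − 240)² / 240 = 0.0667
χ² = 0.0222 + 0.0667 = 0.0889 ≈ 0.089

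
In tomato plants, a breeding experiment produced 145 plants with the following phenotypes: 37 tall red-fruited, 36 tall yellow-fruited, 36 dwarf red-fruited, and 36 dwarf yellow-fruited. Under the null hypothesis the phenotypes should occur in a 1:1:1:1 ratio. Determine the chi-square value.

Expected counts for N = 145 under a 1:1:1:1 ratio (total parts = 4):
  tall red-fruited: 145 × 1/4 = 36.25
  tall yellow-fruited: 145 × 1/4 = 36.25
  dwarf red-fruited: 145 × 1/4 = 36.25
  dwarf yellow-fruited: 145 × 1/4 = 36.25
χ² = Σ (O − E)² / E
  tall red-fruited: (37 − 36.25)² / 36.25 = 0.0155
  tall yellow-fruited: (36 − 36.25)² / 36.25 = 0.0017
  dwarf red-fruited: (36 − 36.25)² / 36.25 = 0.0017
  dwarf yellow-fruited: (36 − 36.25)² / 36.25 = 0.0017
χ² = 0.0155 + 0.0017 + 0.0017 + 0.0017 = 0.0206 ≈ 0.021

0.021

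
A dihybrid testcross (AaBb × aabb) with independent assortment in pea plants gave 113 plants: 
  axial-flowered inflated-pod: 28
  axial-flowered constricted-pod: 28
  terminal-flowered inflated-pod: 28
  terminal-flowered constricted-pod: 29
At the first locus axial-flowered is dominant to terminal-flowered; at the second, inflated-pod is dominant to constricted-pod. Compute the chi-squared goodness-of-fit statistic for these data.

0.027

A dihybrid testcross with independent assortment gives a 1:1:1:1 ratio.
Under the 1:1:1:1 hypothesis (Σ ratio = 4, N = 113):
  axial-flowered inflated-pod: 113 × 1/4 = 28.25
  axial-flowered constricted-pod: 113 × 1/4 = 28.25
  terminal-flowered inflated-pod: 113 × 1/4 = 28.25
  terminal-flowered constricted-pod: 113 × 1/4 = 28.25
χ² = Σ (O − E)² / E
  axial-flowered inflated-pod: (28 − 28.25)² / 28.25 = 0.0022
  axial-flowered constricted-pod: (28 − 28.25)² / 28.25 = 0.0022
  terminal-flowered inflated-pod: (28 − 28.25)² / 28.25 = 0.0022
  terminal-flowered constricted-pod: (29 − 28.25)² / 28.25 = 0.0199
χ² = 0.0022 + 0.0022 + 0.0022 + 0.0199 = 0.0265 ≈ 0.027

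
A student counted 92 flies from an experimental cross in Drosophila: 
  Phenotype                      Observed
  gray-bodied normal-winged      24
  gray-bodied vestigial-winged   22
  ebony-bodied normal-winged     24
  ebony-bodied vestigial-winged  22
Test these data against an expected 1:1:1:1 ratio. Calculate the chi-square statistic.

0.174

Expected counts for N = 92 under a 1:1:1:1 ratio (total parts = 4):
  gray-bodied normal-winged: 92 × 1/4 = 23
  gray-bodied vestigial-winged: 92 × 1/4 = 23
  ebony-bodied normal-winged: 92 × 1/4 = 23
  ebony-bodied vestigial-winged: 92 × 1/4 = 23
χ² = Σ (O − E)² / E
  gray-bodied normal-winged: (24 − 23)² / 23 = 0.0435
  gray-bodied vestigial-winged: (22 − 23)² / 23 = 0.0435
  ebony-bodied normal-winged: (24 − 23)² / 23 = 0.0435
  ebony-bodied vestigial-winged: (22 − 23)² / 23 = 0.0435
χ² = 0.0435 + 0.0435 + 0.0435 + 0.0435 = 0.174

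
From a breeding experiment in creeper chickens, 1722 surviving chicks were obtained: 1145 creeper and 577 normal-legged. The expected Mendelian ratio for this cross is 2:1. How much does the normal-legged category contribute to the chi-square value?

0.016

Total ratio parts = 3. Expected numbers out of 1722:
  creeper: 1722 × 2/3 = 1148
  normal-legged: 1722 × 1/3 = 574
Contribution of normal-legged: (577 − 574)² / 574 = 0.0157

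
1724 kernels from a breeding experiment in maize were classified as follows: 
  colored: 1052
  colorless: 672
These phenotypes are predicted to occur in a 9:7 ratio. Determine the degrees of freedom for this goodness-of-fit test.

1

A goodness-of-fit test with 2 phenotype classes has df = 2 − 1 = 1.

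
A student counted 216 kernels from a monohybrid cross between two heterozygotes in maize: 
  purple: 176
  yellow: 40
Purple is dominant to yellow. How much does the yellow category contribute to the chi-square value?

3.630

For a monohybrid cross between heterozygotes with complete dominance, the expected phenotypic ratio is 3:1.
Expected counts for N = 216 under a 3:1 ratio (total parts = 4):
  purple: 216 × 3/4 = 162
  yellow: 216 × 1/4 = 54
Contribution of yellow: (40 − 54)² / 54 = 3.6296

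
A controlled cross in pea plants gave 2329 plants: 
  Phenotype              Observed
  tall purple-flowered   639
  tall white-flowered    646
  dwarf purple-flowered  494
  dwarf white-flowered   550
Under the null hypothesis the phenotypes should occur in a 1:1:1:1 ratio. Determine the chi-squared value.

27.673

Total ratio parts = 4. Expected numbers out of 2329:
  tall purple-flowered: 2329 × 1/4 = 582.25
  tall white-flowered: 2329 × 1/4 = 582.25
  dwarf purple-flowered: 2329 × 1/4 = 582.25
  dwarf white-flowered: 2329 × 1/4 = 582.25
χ² = Σ (O − E)² / E
  tall purple-flowered: (639 − 582.25)² / 582.25 = 5.5312
  tall white-flowered: (646 − 582.25)² / 582.25 = 6.9799
  dwarf purple-flowered: (494 − 582.25)² / 582.25 = 13.3758
  dwarf white-flowered: (550 − 582.25)² / 582.25 = 1.7863
χ² = 5.5312 + 6.9799 + 13.3758 + 1.7863 = 27.6732 ≈ 27.673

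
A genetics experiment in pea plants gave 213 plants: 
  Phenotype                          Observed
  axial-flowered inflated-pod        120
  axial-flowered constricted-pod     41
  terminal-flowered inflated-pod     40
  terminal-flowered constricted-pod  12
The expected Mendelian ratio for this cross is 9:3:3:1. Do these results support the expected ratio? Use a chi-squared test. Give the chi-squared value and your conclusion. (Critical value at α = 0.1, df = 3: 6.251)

Under the 9:3:3:1 hypothesis (Σ ratio = 16, N = 213):
  axial-flowered inflated-pod: 213 × 9/16 = 119.8125
  axial-flowered constricted-pod: 213 × 3/16 = 39.9375
  terminal-flowered inflated-pod: 213 × 3/16 = 39.9375
  terminal-flowered constricted-pod: 213 × 1/16 = 13.3125
χ² = Σ (O − E)² / E
  axial-flowered inflated-pod: (120 − 119.8125)² / 119.8125 = 0.0003
  axial-flowered constricted-pod: (41 − 39.9375)² / 39.9375 = 0.0283
  terminal-flowered inflated-pod: (40 − 39.9375)² / 39.9375 = 0.0001
  terminal-flowered constricted-pod: (12 − 13.3125)² / 13.3125 = 0.1294
χ² = 0.0003 + 0.0283 + 0.0001 + 0.1294 = 0.1581 ≈ 0.158
Degrees of freedom = 4 − 1 = 3; critical value at α = 0.1 is 6.251.
Since 0.158 < 6.251, we fail to reject the null hypothesis — the data are consistent with the 9:3:3:1 ratio.

0.158; consistent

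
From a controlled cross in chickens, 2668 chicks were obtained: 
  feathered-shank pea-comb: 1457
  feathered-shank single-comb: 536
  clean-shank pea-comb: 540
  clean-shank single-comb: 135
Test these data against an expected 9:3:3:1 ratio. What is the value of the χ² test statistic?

13.034

Total ratio parts = 16. Expected numbers out of 2668:
  feathered-shank pea-comb: 2668 × 9/16 = 1500.75
  feathered-shank single-comb: 2668 × 3/16 = 500.25
  clean-shank pea-comb: 2668 × 3/16 = 500.25
  clean-shank single-comb: 2668 × 1/16 = 166.75
χ² = Σ (O − E)² / E
  feathered-shank pea-comb: (1457 − 1500.75)² / 1500.75 = 1.2754
  feathered-shank single-comb: (536 − 500.25)² / 500.25 = 2.5548
  clean-shank pea-comb: (540 − 500.25)² / 500.25 = 3.1585
  clean-shank single-comb: (135 − 166.75)² / 166.75 = 6.0454
χ² = 1.2754 + 2.5548 + 3.1585 + 6.0454 = 13.0341 ≈ 13.034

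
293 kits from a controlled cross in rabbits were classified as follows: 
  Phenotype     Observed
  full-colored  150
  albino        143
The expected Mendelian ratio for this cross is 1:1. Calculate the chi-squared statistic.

Total ratio parts = 2. Expected numbers out of 293:
  full-colored: 293 × 1/2 = 146.5
  albino: 293 × 1/2 = 146.5
χ² = Σ (O − E)² / E
  full-colored: (150 − 146.5)² / 146.5 = 0.0836
  albino: (143 − 146.5)² / 146.5 = 0.0836
χ² = 0.0836 + 0.0836 = 0.1672 ≈ 0.167

0.167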